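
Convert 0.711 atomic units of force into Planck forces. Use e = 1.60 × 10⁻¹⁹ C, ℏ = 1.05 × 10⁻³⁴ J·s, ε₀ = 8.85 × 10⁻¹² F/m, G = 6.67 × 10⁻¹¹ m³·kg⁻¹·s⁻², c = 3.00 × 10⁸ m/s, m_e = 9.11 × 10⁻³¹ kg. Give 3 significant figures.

4.88 × 10⁻⁵²

atomic unit of force: F_au = E_h/a₀ = m_e²e⁶/((4πε₀)³ℏ⁴) = 8.33 × 10⁻⁸ N
Planck force: F_P = c⁴/G = 1.21 × 10⁴⁴ N
0.711 × 8.33 × 10⁻⁸ / 1.21 × 10⁴⁴ = 4.88 × 10⁻⁵²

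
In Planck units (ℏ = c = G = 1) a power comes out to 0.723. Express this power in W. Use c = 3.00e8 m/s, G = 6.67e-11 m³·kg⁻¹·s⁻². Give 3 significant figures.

2.63e52 W

One Planck power: P_P = c⁵/G = 3.64e52 W.
0.723 × 3.64e52 W = 2.63e52 W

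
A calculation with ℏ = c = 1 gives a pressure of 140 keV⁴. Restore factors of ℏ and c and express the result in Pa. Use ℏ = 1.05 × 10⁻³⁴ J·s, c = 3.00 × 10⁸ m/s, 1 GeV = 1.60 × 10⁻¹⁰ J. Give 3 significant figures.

2.94 × 10¹⁵ Pa

Pressure is [E]/[L]³ = [E]⁴/(ℏc)³.
1 GeV⁴ → 1/(ℏc)³ × (1 GeV in J)⁴ = 2.10 × 10³⁷ Pa.
Convert the energy scale: 140 keV⁴ = 1.40 × 10⁻²² GeV⁴.
Result: 1.40 × 10⁻²² × 2.10 × 10³⁷ = 2.94 × 10¹⁵ Pa.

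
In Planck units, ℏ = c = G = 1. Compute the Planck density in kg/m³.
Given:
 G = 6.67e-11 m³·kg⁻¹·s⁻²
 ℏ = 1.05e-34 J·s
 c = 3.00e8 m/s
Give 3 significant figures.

The unique combination of the constants set to 1 with dimensions of density is ρ_P = c⁵/(ℏG²).
  = 2.43e42 / 4.67e-55
  = 5.20e96 kg/m³

5.20e96 kg/m³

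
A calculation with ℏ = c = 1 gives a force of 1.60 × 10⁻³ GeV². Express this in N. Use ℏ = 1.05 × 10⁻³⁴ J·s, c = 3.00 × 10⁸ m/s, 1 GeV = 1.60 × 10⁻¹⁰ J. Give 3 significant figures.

Force is [E]/[L] = [E]²/(ℏc); restore (ℏc)⁻¹.
1 GeV² → 1/(ℏc) × (1 GeV in J)² = 8.13 × 10⁵ N.
Result: 1.60 × 10⁻³ × 8.13 × 10⁵ = 1.30 × 10³ N.

1.30 × 10³ N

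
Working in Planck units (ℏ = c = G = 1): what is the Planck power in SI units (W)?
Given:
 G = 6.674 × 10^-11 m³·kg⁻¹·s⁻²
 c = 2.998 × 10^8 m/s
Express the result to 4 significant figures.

The unique combination of the constants set to 1 with dimensions of power is P_P = c⁵/G.
  = 2.422 × 10^42 / 6.674 × 10^-11
  = 3.629 × 10^52 W

3.629 × 10^52 W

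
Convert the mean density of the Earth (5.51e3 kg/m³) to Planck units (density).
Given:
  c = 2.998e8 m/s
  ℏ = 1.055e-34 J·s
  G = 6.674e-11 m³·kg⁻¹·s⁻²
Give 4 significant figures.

1.069e-93

Planck density: ρ_P = c⁵/(ℏG²) = 5.154e96 kg/m³.
5.51e3 / 5.154e96 = 1.069e-93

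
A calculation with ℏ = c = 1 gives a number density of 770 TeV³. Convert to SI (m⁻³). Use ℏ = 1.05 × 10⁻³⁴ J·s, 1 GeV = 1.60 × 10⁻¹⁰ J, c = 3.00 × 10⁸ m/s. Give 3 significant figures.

Number density is [L]⁻³ = [E]³/(ℏc)³.
1 GeV³ → 1/(ℏc)³ × (1 GeV in J)³ = 1.31 × 10⁴⁷ m⁻³.
Convert the energy scale: 770 TeV³ = 7.70 × 10¹¹ GeV³.
Result: 7.70 × 10¹¹ × 1.31 × 10⁴⁷ = 1.01 × 10⁵⁹ m⁻³.

1.01 × 10⁵⁹ m⁻³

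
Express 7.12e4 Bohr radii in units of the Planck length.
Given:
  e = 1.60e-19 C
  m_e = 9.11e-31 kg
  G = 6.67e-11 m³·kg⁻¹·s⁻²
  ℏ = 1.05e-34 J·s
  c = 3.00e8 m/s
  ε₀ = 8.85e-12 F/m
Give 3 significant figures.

Bohr radius: a₀ = 4πε₀ℏ²/(m_e e²) = 5.26e-11 m
Planck length: ℓ_P = √(ℏG/c³) = 1.61e-35 m
7.12e4 × 5.26e-11 / 1.61e-35 = 2.32e29

2.32e29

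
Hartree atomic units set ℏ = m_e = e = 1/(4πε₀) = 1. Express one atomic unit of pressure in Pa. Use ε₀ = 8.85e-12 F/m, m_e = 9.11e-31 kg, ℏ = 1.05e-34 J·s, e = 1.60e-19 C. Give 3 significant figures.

From ℏ = m_e = e = 1/(4πε₀) = 1 the pressure scale is P_au = E_h/a₀³ = m_e⁴e¹⁰/((4πε₀)⁵ℏ⁸).
E_h = 4.38e-18 J
a₀ = 5.26e-11 m
E_h/a₀³ = 3.01e13 Pa

3.01e13 Pa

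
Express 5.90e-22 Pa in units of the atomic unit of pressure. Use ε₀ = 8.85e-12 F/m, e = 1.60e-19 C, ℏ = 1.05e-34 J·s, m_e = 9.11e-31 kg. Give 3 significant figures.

1.96e-35

atomic unit of pressure: P_au = E_h/a₀³ = m_e⁴e¹⁰/((4πε₀)⁵ℏ⁸) = 3.01e13 Pa.
5.90e-22 / 3.01e13 = 1.96e-35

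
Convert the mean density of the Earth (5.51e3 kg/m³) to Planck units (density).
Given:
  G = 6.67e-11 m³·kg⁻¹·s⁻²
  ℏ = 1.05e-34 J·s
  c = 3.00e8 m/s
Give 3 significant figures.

1.06e-93

Planck density: ρ_P = c⁵/(ℏG²) = 5.20e96 kg/m³.
5.51e3 / 5.20e96 = 1.06e-93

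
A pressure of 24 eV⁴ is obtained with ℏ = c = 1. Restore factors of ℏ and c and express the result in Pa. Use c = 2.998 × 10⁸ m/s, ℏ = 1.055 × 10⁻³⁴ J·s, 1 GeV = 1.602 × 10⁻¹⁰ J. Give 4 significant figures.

499.6 Pa

Pressure is [E]/[L]³ = [E]⁴/(ℏc)³.
1 GeV⁴ → 1/(ℏc)³ × (1 GeV in J)⁴ = 2.082 × 10³⁷ Pa.
Convert the energy scale: 24 eV⁴ = 2.40 × 10⁻³⁵ GeV⁴.
Result: 2.40 × 10⁻³⁵ × 2.082 × 10³⁷ = 499.6 Pa.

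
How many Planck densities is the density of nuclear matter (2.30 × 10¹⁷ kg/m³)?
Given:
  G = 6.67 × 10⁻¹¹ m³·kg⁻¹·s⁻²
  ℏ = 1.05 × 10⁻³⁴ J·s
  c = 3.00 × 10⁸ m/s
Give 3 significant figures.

Planck density: ρ_P = c⁵/(ℏG²) = 5.20 × 10⁹⁶ kg/m³.
2.30 × 10¹⁷ / 5.20 × 10⁹⁶ = 4.42 × 10⁻⁸⁰

4.42 × 10⁻⁸⁰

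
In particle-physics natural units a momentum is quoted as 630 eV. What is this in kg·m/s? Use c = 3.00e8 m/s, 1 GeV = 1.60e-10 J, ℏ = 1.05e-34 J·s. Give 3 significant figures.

Momentum is [E]/c; divide by c.
1 GeV → 1/c × (1 GeV in J) = 5.33e-19 kg·m/s.
Convert the energy scale: 630 eV = 6.30e-7 GeV.
Result: 6.30e-7 × 5.33e-19 = 3.36e-25 kg·m/s.

3.36e-25 kg·m/s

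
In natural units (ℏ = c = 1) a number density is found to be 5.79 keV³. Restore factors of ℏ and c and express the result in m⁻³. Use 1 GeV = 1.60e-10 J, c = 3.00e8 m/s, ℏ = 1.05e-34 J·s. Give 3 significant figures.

Number density is [L]⁻³ = [E]³/(ℏc)³.
1 GeV³ → 1/(ℏc)³ × (1 GeV in J)³ = 1.31e47 m⁻³.
Convert the energy scale: 5.79 keV³ = 5.79e-18 GeV³.
Result: 5.79e-18 × 1.31e47 = 7.59e29 m⁻³.

7.59e29 m⁻³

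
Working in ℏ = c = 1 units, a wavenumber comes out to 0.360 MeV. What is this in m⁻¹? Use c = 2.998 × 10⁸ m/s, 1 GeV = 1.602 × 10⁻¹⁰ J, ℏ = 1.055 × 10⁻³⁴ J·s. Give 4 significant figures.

Inverse length is [E]/(ℏc).
1 GeV → 1/(ℏc) × (1 GeV in J) = 5.065 × 10¹⁵ m⁻¹.
Convert the energy scale: 0.360 MeV = 3.60 × 10⁻⁴ GeV.
Result: 3.60 × 10⁻⁴ × 5.065 × 10¹⁵ = 1.823 × 10¹² m⁻¹.

1.823 × 10¹² m⁻¹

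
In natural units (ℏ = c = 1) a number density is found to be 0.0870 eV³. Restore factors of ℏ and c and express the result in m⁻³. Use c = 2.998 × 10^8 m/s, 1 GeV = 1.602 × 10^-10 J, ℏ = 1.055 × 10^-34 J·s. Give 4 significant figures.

1.130 × 10^19 m⁻³

Number density is [L]⁻³ = [E]³/(ℏc)³.
1 GeV³ → 1/(ℏc)³ × (1 GeV in J)³ = 1.299 × 10^47 m⁻³.
Convert the energy scale: 0.0870 eV³ = 8.70 × 10^-29 GeV³.
Result: 8.70 × 10^-29 × 1.299 × 10^47 = 1.130 × 10^19 m⁻³.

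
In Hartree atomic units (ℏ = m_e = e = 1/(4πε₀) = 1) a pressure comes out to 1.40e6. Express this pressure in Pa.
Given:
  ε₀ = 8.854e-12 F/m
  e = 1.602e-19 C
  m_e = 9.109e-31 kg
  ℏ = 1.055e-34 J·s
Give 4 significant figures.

4.101e19 Pa

One atomic unit of pressure: P_au = E_h/a₀³ = m_e⁴e¹⁰/((4πε₀)⁵ℏ⁸) = 2.929e13 Pa.
1.40e6 × 2.929e13 Pa = 4.101e19 Pa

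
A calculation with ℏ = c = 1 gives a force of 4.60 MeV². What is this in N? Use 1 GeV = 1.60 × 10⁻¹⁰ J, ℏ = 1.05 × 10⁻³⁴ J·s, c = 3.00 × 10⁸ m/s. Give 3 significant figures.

3.74 N

Force is [E]/[L] = [E]²/(ℏc); restore (ℏc)⁻¹.
1 GeV² → 1/(ℏc) × (1 GeV in J)² = 8.13 × 10⁵ N.
Convert the energy scale: 4.60 MeV² = 4.60 × 10⁻⁶ GeV².
Result: 4.60 × 10⁻⁶ × 8.13 × 10⁵ = 3.74 N.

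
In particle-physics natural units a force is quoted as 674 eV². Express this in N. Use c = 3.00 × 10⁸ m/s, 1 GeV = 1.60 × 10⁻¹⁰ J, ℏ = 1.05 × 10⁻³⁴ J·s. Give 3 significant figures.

Force is [E]/[L] = [E]²/(ℏc); restore (ℏc)⁻¹.
1 GeV² → 1/(ℏc) × (1 GeV in J)² = 8.13 × 10⁵ N.
Convert the energy scale: 674 eV² = 6.74 × 10⁻¹⁶ GeV².
Result: 6.74 × 10⁻¹⁶ × 8.13 × 10⁵ = 5.48 × 10⁻¹⁰ N.

5.48 × 10⁻¹⁰ N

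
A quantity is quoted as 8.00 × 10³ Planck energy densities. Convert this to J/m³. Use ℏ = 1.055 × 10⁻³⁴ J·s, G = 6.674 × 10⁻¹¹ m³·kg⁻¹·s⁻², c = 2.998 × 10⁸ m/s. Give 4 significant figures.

3.706 × 10¹¹⁷ J/m³

One Planck energy density: u_P = c⁷/(ℏG²) = 4.632 × 10¹¹³ J/m³.
8.00 × 10³ × 4.632 × 10¹¹³ J/m³ = 3.706 × 10¹¹⁷ J/m³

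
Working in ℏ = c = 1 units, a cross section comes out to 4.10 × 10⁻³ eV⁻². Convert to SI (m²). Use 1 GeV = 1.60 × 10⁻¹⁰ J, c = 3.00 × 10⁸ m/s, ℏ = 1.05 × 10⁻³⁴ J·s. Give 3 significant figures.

Area is [L]² = [E]⁻²·(ℏc)²; restore (ℏc)².
1 GeV⁻² → (ℏc)² × (1 GeV in J)⁻² = 3.88 × 10⁻³² m².
Convert the energy scale: 4.10 × 10⁻³ eV⁻² = 4.10 × 10¹⁵ GeV⁻².
Result: 4.10 × 10¹⁵ × 3.88 × 10⁻³² = 1.59 × 10⁻¹⁶ m².

1.59 × 10⁻¹⁶ m²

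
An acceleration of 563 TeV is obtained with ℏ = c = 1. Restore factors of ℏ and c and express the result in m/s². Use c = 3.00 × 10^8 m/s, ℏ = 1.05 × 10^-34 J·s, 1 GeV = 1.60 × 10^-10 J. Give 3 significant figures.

Acceleration is [L]/[T]² = c·[E]/ℏ.
1 GeV → c/ℏ × (1 GeV in J) = 4.57 × 10^32 m/s².
Convert the energy scale: 563 TeV = 5.63 × 10^5 GeV.
Result: 5.63 × 10^5 × 4.57 × 10^32 = 2.57 × 10^38 m/s².

2.57 × 10^38 m/s²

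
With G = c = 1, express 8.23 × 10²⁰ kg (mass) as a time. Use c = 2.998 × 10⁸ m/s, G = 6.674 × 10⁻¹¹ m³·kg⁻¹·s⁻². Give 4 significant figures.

Mass → time via G/c³.
8.23 × 10²⁰ kg × (G/c³) = 2.038 × 10⁻¹⁵ s

2.038 × 10⁻¹⁵ s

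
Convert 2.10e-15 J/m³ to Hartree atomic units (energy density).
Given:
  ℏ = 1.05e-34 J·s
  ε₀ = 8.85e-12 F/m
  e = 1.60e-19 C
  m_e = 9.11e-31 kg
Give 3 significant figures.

atomic unit of energy density: u_au = E_h/a₀³ = m_e⁴e¹⁰/((4πε₀)⁵ℏ⁸) = 3.01e13 J/m³.
2.10e-15 / 3.01e13 = 6.97e-29

6.97e-29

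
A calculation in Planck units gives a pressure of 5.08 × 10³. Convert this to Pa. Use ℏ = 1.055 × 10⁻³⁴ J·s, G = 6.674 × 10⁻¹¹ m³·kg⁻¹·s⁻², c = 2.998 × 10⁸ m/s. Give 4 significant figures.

One Planck pressure: p_P = c⁷/(ℏG²) = 4.632 × 10¹¹³ Pa.
5.08 × 10³ × 4.632 × 10¹¹³ Pa = 2.353 × 10¹¹⁷ Pa

2.353 × 10¹¹⁷ Pa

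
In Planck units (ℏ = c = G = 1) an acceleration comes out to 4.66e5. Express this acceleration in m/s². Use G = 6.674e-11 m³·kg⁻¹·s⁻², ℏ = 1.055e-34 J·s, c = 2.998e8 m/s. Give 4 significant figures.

2.591e57 m/s²

One Planck acceleration: a_P = √(c⁷/(ℏG)) = 5.560e51 m/s².
4.66e5 × 5.560e51 m/s² = 2.591e57 m/s²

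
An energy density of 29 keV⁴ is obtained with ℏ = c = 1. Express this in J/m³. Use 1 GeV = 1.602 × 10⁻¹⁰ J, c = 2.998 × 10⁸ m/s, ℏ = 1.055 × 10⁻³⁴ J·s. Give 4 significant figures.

6.037 × 10¹⁴ J/m³

[E]/[L]³ = [E]⁴/(ℏc)³; restore (ℏc)⁻³.
1 GeV⁴ → 1/(ℏc)³ × (1 GeV in J)⁴ = 2.082 × 10³⁷ J/m³.
Convert the energy scale: 29 keV⁴ = 2.90 × 10⁻²³ GeV⁴.
Result: 2.90 × 10⁻²³ × 2.082 × 10³⁷ = 6.037 × 10¹⁴ J/m³.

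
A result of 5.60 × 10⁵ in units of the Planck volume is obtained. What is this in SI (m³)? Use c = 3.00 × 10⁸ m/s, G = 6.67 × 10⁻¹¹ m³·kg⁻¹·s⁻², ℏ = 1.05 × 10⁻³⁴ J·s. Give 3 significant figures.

One Planck volume: V_P = (ℏG/c³)^(3/2) = 4.18 × 10⁻¹⁰⁵ m³.
5.60 × 10⁵ × 4.18 × 10⁻¹⁰⁵ m³ = 2.34 × 10⁻⁹⁹ m³

2.34 × 10⁻⁹⁹ m³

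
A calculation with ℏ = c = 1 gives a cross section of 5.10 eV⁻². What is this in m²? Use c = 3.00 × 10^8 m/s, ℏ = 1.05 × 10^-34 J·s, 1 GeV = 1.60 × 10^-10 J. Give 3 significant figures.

1.98 × 10^-13 m²

Area is [L]² = [E]⁻²·(ℏc)²; restore (ℏc)².
1 GeV⁻² → (ℏc)² × (1 GeV in J)⁻² = 3.88 × 10^-32 m².
Convert the energy scale: 5.10 eV⁻² = 5.10 × 10^18 GeV⁻².
Result: 5.10 × 10^18 × 3.88 × 10^-32 = 1.98 × 10^-13 m².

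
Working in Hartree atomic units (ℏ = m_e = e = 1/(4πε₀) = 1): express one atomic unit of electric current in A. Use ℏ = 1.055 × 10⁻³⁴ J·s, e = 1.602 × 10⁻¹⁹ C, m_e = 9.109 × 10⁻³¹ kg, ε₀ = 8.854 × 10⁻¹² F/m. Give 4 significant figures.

Dimensional analysis gives I_au = e E_h/ℏ = m_e e⁵/((4πε₀)²ℏ³).
E_h = 4.354 × 10⁻¹⁸ J
e·E_h/ℏ = 6.612 × 10⁻³ A

6.612 × 10⁻³ A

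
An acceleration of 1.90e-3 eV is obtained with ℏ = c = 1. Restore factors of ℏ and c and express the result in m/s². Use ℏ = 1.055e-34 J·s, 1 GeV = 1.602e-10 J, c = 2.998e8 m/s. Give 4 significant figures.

Acceleration is [L]/[T]² = c·[E]/ℏ.
1 GeV → c/ℏ × (1 GeV in J) = 4.552e32 m/s².
Convert the energy scale: 1.90e-3 eV = 1.90e-12 GeV.
Result: 1.90e-12 × 4.552e32 = 8.650e20 m/s².

8.650e20 m/s²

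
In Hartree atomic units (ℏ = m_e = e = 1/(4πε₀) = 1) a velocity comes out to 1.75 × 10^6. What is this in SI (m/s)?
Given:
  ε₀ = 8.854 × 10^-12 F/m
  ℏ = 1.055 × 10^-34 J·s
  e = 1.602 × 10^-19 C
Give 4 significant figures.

3.826 × 10^12 m/s

One atomic unit of velocity: v_au = e²/(4πε₀ℏ) = 2.186 × 10^6 m/s.
1.75 × 10^6 × 2.186 × 10^6 m/s = 3.826 × 10^12 m/s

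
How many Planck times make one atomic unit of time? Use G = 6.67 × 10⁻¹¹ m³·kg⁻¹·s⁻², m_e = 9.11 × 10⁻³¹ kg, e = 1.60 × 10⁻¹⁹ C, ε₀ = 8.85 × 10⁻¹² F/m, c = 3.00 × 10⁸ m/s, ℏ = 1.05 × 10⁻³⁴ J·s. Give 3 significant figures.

4.47 × 10²⁶

atomic unit of time: τ_au = (4πε₀)²ℏ³/(m_e e⁴) = 2.40 × 10⁻¹⁷ s
Planck time: t_P = √(ℏG/c⁵) = 5.37 × 10⁻⁴⁴ s
ratio = 2.40 × 10⁻¹⁷ / 5.37 × 10⁻⁴⁴ = 4.47 × 10²⁶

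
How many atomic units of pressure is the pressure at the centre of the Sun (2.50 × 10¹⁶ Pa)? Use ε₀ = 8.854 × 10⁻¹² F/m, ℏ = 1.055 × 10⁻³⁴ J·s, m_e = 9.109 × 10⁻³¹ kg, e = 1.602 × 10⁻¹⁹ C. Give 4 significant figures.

atomic unit of pressure: P_au = E_h/a₀³ = m_e⁴e¹⁰/((4πε₀)⁵ℏ⁸) = 2.929 × 10¹³ Pa.
2.50 × 10¹⁶ / 2.929 × 10¹³ = 853.5

853.5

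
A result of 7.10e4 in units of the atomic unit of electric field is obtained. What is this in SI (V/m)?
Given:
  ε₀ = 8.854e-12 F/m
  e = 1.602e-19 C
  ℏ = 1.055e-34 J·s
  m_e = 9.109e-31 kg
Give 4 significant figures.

One atomic unit of electric field: E_au = E_h/(e a₀) = m_e²e⁵/((4πε₀)³ℏ⁴) = 5.131e11 V/m.
7.10e4 × 5.131e11 V/m = 3.643e16 V/m

3.643e16 V/m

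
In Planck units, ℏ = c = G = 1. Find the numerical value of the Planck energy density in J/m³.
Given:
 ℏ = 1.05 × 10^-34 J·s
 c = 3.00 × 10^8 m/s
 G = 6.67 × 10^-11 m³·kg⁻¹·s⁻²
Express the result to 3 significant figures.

Dimensional analysis gives u_P = c⁷/(ℏG²).
  = 2.19 × 10^59 / 4.67 × 10^-55
  = 4.68 × 10^113 J/m³

4.68 × 10^113 J/m³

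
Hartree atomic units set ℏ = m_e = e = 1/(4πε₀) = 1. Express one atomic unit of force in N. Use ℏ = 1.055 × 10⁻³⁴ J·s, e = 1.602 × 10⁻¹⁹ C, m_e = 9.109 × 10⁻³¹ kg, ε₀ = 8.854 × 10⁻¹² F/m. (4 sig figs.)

From ℏ = m_e = e = 1/(4πε₀) = 1 the force scale is F_au = E_h/a₀ = m_e²e⁶/((4πε₀)³ℏ⁴).
E_h = 4.354 × 10⁻¹⁸ J
a₀ = 5.297 × 10⁻¹¹ m
E_h/a₀ = 8.220 × 10⁻⁸ N

8.220 × 10⁻⁸ N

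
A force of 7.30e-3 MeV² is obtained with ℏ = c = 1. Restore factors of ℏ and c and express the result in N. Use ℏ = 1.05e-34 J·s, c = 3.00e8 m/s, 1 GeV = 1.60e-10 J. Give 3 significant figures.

5.93e-3 N

Force is [E]/[L] = [E]²/(ℏc); restore (ℏc)⁻¹.
1 GeV² → 1/(ℏc) × (1 GeV in J)² = 8.13e5 N.
Convert the energy scale: 7.30e-3 MeV² = 7.30e-9 GeV².
Result: 7.30e-9 × 8.13e5 = 5.93e-3 N.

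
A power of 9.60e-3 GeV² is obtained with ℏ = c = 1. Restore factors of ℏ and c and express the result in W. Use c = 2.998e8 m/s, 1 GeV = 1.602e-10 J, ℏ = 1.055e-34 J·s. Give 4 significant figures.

2.335e12 W

Power is [E]/[T] = [E]²/ℏ.
1 GeV² → 1/ℏ × (1 GeV in J)² = 2.433e14 W.
Result: 9.60e-3 × 2.433e14 = 2.335e12 W.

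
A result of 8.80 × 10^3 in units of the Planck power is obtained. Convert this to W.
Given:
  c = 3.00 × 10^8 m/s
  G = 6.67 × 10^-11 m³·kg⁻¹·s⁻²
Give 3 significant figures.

3.21 × 10^56 W

One Planck power: P_P = c⁵/G = 3.64 × 10^52 W.
8.80 × 10^3 × 3.64 × 10^52 W = 3.21 × 10^56 W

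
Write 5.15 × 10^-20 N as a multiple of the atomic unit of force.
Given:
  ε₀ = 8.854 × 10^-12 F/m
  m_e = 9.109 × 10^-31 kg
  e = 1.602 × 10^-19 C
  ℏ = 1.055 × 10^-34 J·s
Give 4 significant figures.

atomic unit of force: F_au = E_h/a₀ = m_e²e⁶/((4πε₀)³ℏ⁴) = 8.220 × 10^-8 N.
5.15 × 10^-20 / 8.220 × 10^-8 = 6.265 × 10^-13

6.265 × 10^-13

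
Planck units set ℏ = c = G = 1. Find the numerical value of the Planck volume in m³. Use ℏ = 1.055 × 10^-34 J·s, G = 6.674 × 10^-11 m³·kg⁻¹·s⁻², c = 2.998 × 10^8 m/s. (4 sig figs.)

4.224 × 10^-105 m³

From ℏ = c = G = 1 the volume scale is V_P = (ℏG/c³)^(3/2).
  = √(1.784 × 10^-209)
  = 4.224 × 10^-105 m³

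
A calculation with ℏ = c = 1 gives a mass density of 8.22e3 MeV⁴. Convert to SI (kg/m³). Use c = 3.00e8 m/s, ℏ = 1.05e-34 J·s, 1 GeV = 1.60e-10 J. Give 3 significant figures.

1.92e12 kg/m³

Mass density is [E]/(c²[L]³) = [E]⁴/(ℏ³c⁵).
1 GeV⁴ → 1/(ℏ³c⁵) × (1 GeV in J)⁴ = 2.33e20 kg/m³.
Convert the energy scale: 8.22e3 MeV⁴ = 8.22e-9 GeV⁴.
Result: 8.22e-9 × 2.33e20 = 1.92e12 kg/m³.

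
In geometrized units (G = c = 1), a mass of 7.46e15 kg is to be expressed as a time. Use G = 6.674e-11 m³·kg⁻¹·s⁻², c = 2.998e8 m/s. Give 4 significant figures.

Mass → time via G/c³.
7.46e15 kg × (G/c³) = 1.848e-20 s

1.848e-20 s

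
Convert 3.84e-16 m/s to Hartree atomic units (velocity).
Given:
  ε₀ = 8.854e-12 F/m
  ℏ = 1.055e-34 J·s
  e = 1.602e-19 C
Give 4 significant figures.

atomic unit of velocity: v_au = e²/(4πε₀ℏ) = 2.186e6 m/s.
3.84e-16 / 2.186e6 = 1.756e-22

1.756e-22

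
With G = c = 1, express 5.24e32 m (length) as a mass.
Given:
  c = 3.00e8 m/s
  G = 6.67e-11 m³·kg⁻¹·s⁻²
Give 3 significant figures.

Length → mass via c²/G.
5.24e32 m × (c²/G) = 7.07e59 kg

7.07e59 kg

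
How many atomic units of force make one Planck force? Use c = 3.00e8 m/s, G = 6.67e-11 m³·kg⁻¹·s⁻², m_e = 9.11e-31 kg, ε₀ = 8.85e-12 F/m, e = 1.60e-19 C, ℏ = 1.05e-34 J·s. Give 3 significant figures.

1.46e51

Planck force: F_P = c⁴/G = 1.21e44 N
atomic unit of force: F_au = E_h/a₀ = m_e²e⁶/((4πε₀)³ℏ⁴) = 8.33e-8 N
ratio = 1.21e44 / 8.33e-8 = 1.46e51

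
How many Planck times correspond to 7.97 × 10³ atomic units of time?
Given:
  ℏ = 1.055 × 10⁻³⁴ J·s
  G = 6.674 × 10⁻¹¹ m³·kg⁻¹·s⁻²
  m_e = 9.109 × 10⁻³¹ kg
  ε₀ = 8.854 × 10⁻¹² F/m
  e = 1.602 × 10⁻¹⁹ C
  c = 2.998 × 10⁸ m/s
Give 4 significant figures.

atomic unit of time: τ_au = (4πε₀)²ℏ³/(m_e e⁴) = 2.423 × 10⁻¹⁷ s
Planck time: t_P = √(ℏG/c⁵) = 5.392 × 10⁻⁴⁴ s
7.97 × 10³ × 2.423 × 10⁻¹⁷ / 5.392 × 10⁻⁴⁴ = 3.581 × 10³⁰

3.581 × 10³⁰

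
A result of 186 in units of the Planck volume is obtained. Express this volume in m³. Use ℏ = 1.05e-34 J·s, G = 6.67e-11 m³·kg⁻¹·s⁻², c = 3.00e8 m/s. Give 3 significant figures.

7.77e-103 m³

One Planck volume: V_P = (ℏG/c³)^(3/2) = 4.18e-105 m³.
186 × 4.18e-105 m³ = 7.77e-103 m³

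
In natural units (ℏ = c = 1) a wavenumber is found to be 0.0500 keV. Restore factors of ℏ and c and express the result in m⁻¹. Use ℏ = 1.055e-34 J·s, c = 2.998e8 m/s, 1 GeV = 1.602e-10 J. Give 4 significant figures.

Inverse length is [E]/(ℏc).
1 GeV → 1/(ℏc) × (1 GeV in J) = 5.065e15 m⁻¹.
Convert the energy scale: 0.0500 keV = 5.00e-8 GeV.
Result: 5.00e-8 × 5.065e15 = 2.532e8 m⁻¹.

2.532e8 m⁻¹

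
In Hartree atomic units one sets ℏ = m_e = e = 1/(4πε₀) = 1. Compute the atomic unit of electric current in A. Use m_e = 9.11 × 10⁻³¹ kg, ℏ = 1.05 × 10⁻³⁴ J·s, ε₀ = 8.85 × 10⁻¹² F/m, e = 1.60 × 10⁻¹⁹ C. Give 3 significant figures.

I_au = e E_h/ℏ = m_e e⁵/((4πε₀)²ℏ³)
E_h = 4.38 × 10⁻¹⁸ J
e·E_h/ℏ = 6.67 × 10⁻³ A

6.67 × 10⁻³ A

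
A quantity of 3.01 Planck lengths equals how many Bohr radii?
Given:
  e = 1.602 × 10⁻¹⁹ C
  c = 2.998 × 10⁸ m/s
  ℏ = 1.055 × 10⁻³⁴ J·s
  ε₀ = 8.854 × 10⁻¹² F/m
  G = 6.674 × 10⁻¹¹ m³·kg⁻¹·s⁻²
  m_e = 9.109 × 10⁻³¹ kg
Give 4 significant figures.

Planck length: ℓ_P = √(ℏG/c³) = 1.616 × 10⁻³⁵ m
Bohr radius: a₀ = 4πε₀ℏ²/(m_e e²) = 5.297 × 10⁻¹¹ m
3.01 × 1.616 × 10⁻³⁵ / 5.297 × 10⁻¹¹ = 9.185 × 10⁻²⁵

9.185 × 10⁻²⁵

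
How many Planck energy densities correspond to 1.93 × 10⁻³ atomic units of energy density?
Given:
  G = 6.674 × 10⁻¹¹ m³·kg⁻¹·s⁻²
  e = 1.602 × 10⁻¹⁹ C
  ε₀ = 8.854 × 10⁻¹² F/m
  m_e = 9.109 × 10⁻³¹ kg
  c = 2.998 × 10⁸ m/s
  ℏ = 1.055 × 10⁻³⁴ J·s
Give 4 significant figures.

1.220 × 10⁻¹⁰³

atomic unit of energy density: u_au = E_h/a₀³ = m_e⁴e¹⁰/((4πε₀)⁵ℏ⁸) = 2.929 × 10¹³ J/m³
Planck energy density: u_P = c⁷/(ℏG²) = 4.632 × 10¹¹³ J/m³
1.93 × 10⁻³ × 2.929 × 10¹³ / 4.632 × 10¹¹³ = 1.220 × 10⁻¹⁰³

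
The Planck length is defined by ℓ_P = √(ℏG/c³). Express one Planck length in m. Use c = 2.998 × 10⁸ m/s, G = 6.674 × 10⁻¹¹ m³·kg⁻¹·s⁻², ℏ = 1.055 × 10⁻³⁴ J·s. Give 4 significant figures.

ℓ_P = √(ℏG/c³)
  = √(2.613 × 10⁻⁷⁰)
  = 1.616 × 10⁻³⁵ m

1.616 × 10⁻³⁵ m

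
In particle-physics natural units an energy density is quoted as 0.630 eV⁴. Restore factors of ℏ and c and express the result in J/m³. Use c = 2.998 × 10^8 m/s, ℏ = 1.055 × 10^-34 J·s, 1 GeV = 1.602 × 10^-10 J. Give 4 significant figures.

[E]/[L]³ = [E]⁴/(ℏc)³; restore (ℏc)⁻³.
1 GeV⁴ → 1/(ℏc)³ × (1 GeV in J)⁴ = 2.082 × 10^37 J/m³.
Convert the energy scale: 0.630 eV⁴ = 6.30 × 10^-37 GeV⁴.
Result: 6.30 × 10^-37 × 2.082 × 10^37 = 13.11 J/m³.

13.11 J/m³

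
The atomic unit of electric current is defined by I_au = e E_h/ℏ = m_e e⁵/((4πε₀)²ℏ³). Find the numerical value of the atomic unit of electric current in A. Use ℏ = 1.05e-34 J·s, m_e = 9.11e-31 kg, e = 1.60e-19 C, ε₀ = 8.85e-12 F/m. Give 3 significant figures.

I_au = e E_h/ℏ = m_e e⁵/((4πε₀)²ℏ³)
E_h = 4.38e-18 J
e·E_h/ℏ = 6.67e-3 A

6.67e-3 A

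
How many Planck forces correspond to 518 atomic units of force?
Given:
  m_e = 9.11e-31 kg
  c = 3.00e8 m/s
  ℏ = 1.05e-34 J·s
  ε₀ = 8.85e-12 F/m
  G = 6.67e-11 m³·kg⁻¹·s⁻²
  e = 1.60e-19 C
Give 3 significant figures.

atomic unit of force: F_au = E_h/a₀ = m_e²e⁶/((4πε₀)³ℏ⁴) = 8.33e-8 N
Planck force: F_P = c⁴/G = 1.21e44 N
518 × 8.33e-8 / 1.21e44 = 3.55e-49

3.55e-49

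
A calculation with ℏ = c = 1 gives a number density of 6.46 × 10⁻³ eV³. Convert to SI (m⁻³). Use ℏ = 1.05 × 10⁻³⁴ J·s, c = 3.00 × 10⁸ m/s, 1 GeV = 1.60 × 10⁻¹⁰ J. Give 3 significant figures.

8.47 × 10¹⁷ m⁻³

Number density is [L]⁻³ = [E]³/(ℏc)³.
1 GeV³ → 1/(ℏc)³ × (1 GeV in J)³ = 1.31 × 10⁴⁷ m⁻³.
Convert the energy scale: 6.46 × 10⁻³ eV³ = 6.46 × 10⁻³⁰ GeV³.
Result: 6.46 × 10⁻³⁰ × 1.31 × 10⁴⁷ = 8.47 × 10¹⁷ m⁻³.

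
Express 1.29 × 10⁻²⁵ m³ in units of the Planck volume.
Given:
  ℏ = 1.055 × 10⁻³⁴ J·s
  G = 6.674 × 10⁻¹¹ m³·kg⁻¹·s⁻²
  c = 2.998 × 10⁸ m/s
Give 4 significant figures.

Planck volume: V_P = (ℏG/c³)^(3/2) = 4.224 × 10⁻¹⁰⁵ m³.
1.29 × 10⁻²⁵ / 4.224 × 10⁻¹⁰⁵ = 3.054 × 10⁷⁹

3.054 × 10⁷⁹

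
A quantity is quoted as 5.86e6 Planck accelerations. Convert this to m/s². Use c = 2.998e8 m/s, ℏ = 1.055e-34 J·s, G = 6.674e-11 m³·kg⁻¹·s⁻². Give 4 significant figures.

One Planck acceleration: a_P = √(c⁷/(ℏG)) = 5.560e51 m/s².
5.86e6 × 5.560e51 m/s² = 3.258e58 m/s²

3.258e58 m/s²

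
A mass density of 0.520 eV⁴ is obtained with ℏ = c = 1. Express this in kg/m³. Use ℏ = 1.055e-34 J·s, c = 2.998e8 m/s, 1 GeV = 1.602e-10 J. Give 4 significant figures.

Mass density is [E]/(c²[L]³) = [E]⁴/(ℏ³c⁵).
1 GeV⁴ → 1/(ℏ³c⁵) × (1 GeV in J)⁴ = 2.316e20 kg/m³.
Convert the energy scale: 0.520 eV⁴ = 5.20e-37 GeV⁴.
Result: 5.20e-37 × 2.316e20 = 1.204e-16 kg/m³.

1.204e-16 kg/m³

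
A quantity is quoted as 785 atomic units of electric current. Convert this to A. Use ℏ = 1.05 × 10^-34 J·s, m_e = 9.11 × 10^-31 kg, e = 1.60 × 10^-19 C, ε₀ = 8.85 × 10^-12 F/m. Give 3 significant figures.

One atomic unit of electric current: I_au = e E_h/ℏ = m_e e⁵/((4πε₀)²ℏ³) = 6.67 × 10^-3 A.
785 × 6.67 × 10^-3 A = 5.24 A

5.24 A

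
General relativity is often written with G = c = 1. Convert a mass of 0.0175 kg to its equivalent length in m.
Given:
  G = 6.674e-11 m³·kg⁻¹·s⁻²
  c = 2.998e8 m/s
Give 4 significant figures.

In G = c = 1 units mass has dimensions of length; the conversion factor is G/c².
0.0175 kg × (G/c²) = 1.299e-29 m

1.299e-29 m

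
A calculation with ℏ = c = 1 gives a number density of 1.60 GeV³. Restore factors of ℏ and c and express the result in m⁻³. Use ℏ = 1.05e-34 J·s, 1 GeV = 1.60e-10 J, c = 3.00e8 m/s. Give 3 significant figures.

Number density is [L]⁻³ = [E]³/(ℏc)³.
1 GeV³ → 1/(ℏc)³ × (1 GeV in J)³ = 1.31e47 m⁻³.
Result: 1.60 × 1.31e47 = 2.10e47 m⁻³.

2.10e47 m⁻³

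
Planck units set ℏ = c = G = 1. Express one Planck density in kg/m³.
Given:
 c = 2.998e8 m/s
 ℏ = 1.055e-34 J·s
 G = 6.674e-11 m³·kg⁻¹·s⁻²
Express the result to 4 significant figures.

5.154e96 kg/m³

From ℏ = c = G = 1 the density scale is ρ_P = c⁵/(ℏG²).
  = 2.422e42 / 4.699e-55
  = 5.154e96 kg/m³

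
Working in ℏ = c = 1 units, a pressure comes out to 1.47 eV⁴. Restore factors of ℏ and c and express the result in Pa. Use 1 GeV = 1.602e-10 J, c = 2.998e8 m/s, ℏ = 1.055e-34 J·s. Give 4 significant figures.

30.60 Pa

Pressure is [E]/[L]³ = [E]⁴/(ℏc)³.
1 GeV⁴ → 1/(ℏc)³ × (1 GeV in J)⁴ = 2.082e37 Pa.
Convert the energy scale: 1.47 eV⁴ = 1.47e-36 GeV⁴.
Result: 1.47e-36 × 2.082e37 = 30.60 Pa.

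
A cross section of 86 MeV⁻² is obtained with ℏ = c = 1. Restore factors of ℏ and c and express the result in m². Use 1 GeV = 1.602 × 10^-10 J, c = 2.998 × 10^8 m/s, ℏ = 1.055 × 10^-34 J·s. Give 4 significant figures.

3.352 × 10^-24 m²

Area is [L]² = [E]⁻²·(ℏc)²; restore (ℏc)².
1 GeV⁻² → (ℏc)² × (1 GeV in J)⁻² = 3.898 × 10^-32 m².
Convert the energy scale: 86 MeV⁻² = 8.60 × 10^7 GeV⁻².
Result: 8.60 × 10^7 × 3.898 × 10^-32 = 3.352 × 10^-24 m².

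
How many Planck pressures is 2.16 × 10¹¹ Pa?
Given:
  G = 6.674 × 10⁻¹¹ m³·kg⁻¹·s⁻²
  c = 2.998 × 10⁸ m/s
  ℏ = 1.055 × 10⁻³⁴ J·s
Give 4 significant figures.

Planck pressure: p_P = c⁷/(ℏG²) = 4.632 × 10¹¹³ Pa.
2.16 × 10¹¹ / 4.632 × 10¹¹³ = 4.663 × 10⁻¹⁰³

4.663 × 10⁻¹⁰³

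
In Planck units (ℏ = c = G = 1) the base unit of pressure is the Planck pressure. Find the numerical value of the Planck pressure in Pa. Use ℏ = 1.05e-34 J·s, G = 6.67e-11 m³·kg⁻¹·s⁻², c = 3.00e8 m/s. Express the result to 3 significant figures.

4.68e113 Pa

p_P = c⁷/(ℏG²)
  = 2.19e59 / 4.67e-55
  = 4.68e113 Pa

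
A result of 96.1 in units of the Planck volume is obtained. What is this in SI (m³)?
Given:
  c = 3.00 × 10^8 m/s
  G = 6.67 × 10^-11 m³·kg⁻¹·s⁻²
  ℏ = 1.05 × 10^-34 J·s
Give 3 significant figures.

4.01 × 10^-103 m³

One Planck volume: V_P = (ℏG/c³)^(3/2) = 4.18 × 10^-105 m³.
96.1 × 4.18 × 10^-105 m³ = 4.01 × 10^-103 m³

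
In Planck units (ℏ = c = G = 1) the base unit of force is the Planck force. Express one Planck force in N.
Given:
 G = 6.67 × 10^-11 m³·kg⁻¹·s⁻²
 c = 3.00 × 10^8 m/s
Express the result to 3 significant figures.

F_P = c⁴/G
  = 8.10 × 10^33 / 6.67 × 10^-11
  = 1.21 × 10^44 N

1.21 × 10^44 N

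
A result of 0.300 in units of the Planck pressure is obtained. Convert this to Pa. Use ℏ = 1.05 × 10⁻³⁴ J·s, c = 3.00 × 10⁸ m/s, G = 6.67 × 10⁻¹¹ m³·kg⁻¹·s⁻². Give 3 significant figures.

1.40 × 10¹¹³ Pa

One Planck pressure: p_P = c⁷/(ℏG²) = 4.68 × 10¹¹³ Pa.
0.300 × 4.68 × 10¹¹³ Pa = 1.40 × 10¹¹³ Pa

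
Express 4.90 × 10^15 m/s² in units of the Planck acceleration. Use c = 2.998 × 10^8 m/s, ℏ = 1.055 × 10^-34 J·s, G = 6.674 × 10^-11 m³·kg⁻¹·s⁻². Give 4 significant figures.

Planck acceleration: a_P = √(c⁷/(ℏG)) = 5.560 × 10^51 m/s².
4.90 × 10^15 / 5.560 × 10^51 = 8.813 × 10^-37

8.813 × 10^-37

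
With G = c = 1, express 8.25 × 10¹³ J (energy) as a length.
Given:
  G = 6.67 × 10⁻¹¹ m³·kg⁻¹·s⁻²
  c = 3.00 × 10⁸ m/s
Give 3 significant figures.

Energy → length via G/c⁴.
8.25 × 10¹³ J × (G/c⁴) = 6.79 × 10⁻³¹ m

6.79 × 10⁻³¹ m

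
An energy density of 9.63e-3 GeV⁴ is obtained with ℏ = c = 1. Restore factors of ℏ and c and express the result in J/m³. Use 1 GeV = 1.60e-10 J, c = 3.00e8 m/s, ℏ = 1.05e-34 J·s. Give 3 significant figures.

[E]/[L]³ = [E]⁴/(ℏc)³; restore (ℏc)⁻³.
1 GeV⁴ → 1/(ℏc)³ × (1 GeV in J)⁴ = 2.10e37 J/m³.
Result: 9.63e-3 × 2.10e37 = 2.02e35 J/m³.

2.02e35 J/m³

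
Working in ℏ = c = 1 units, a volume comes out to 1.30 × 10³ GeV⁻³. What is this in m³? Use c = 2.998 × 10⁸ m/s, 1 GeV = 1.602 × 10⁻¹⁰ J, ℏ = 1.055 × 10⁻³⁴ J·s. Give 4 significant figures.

1.000 × 10⁻⁴⁴ m³

Volume is [L]³ = [E]⁻³·(ℏc)³.
1 GeV⁻³ → (ℏc)³ × (1 GeV in J)⁻³ = 7.696 × 10⁻⁴⁸ m³.
Result: 1.30 × 10³ × 7.696 × 10⁻⁴⁸ = 1.000 × 10⁻⁴⁴ m³.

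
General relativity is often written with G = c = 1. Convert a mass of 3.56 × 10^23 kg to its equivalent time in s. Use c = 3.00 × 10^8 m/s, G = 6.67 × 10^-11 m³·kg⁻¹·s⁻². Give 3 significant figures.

Mass → time via G/c³.
3.56 × 10^23 kg × (G/c³) = 8.79 × 10^-13 s

8.79 × 10^-13 s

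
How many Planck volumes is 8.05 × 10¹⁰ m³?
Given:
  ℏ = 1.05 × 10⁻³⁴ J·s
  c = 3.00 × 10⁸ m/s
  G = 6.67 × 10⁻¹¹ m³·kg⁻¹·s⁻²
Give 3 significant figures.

1.93 × 10¹¹⁵

Planck volume: V_P = (ℏG/c³)^(3/2) = 4.18 × 10⁻¹⁰⁵ m³.
8.05 × 10¹⁰ / 4.18 × 10⁻¹⁰⁵ = 1.93 × 10¹¹⁵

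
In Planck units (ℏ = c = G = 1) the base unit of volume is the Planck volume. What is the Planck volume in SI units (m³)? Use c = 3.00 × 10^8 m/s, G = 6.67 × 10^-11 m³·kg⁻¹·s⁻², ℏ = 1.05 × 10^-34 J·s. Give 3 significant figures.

V_P = (ℏG/c³)^(3/2)
  = √(1.75 × 10^-209)
  = 4.18 × 10^-105 m³

4.18 × 10^-105 m³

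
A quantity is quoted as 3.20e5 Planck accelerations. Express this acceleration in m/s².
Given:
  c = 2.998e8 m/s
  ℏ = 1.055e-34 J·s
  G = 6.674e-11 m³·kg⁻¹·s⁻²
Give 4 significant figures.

1.779e57 m/s²

One Planck acceleration: a_P = √(c⁷/(ℏG)) = 5.560e51 m/s².
3.20e5 × 5.560e51 m/s² = 1.779e57 m/s²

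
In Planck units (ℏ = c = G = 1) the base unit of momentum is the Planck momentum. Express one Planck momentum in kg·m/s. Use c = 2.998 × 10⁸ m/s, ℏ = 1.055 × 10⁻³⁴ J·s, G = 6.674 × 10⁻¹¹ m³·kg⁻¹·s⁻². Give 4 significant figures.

6.527 kg·m/s

p_P = √(ℏc³/G)
  = √(42.60)
  = 6.527 kg·m/s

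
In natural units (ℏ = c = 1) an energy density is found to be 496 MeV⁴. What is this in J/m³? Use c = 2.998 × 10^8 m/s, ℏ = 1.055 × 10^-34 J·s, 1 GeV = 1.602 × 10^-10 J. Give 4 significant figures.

[E]/[L]³ = [E]⁴/(ℏc)³; restore (ℏc)⁻³.
1 GeV⁴ → 1/(ℏc)³ × (1 GeV in J)⁴ = 2.082 × 10^37 J/m³.
Convert the energy scale: 496 MeV⁴ = 4.96 × 10^-10 GeV⁴.
Result: 4.96 × 10^-10 × 2.082 × 10^37 = 1.032 × 10^28 J/m³.

1.032 × 10^28 J/m³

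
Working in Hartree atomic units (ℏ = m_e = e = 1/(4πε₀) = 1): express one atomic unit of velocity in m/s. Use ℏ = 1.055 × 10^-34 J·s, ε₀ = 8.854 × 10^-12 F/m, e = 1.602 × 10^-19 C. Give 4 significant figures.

The unique combination of the constants set to 1 with dimensions of velocity is v_au = e²/(4πε₀ℏ).
  = 2.566 × 10^-38 / 1.174 × 10^-44
  = 2.186 × 10^6 m/s

2.186 × 10^6 m/s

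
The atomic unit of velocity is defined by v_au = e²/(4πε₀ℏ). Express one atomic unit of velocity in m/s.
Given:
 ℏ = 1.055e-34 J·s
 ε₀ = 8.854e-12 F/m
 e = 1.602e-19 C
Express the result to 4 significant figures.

v_au = e²/(4πε₀ℏ)
  = 2.566e-38 / 1.174e-44
  = 2.186e6 m/s

2.186e6 m/s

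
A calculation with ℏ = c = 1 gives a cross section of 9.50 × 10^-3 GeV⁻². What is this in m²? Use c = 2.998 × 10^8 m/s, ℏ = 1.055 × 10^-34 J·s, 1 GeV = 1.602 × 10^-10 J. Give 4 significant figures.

3.703 × 10^-34 m²

Area is [L]² = [E]⁻²·(ℏc)²; restore (ℏc)².
1 GeV⁻² → (ℏc)² × (1 GeV in J)⁻² = 3.898 × 10^-32 m².
Result: 9.50 × 10^-3 × 3.898 × 10^-32 = 3.703 × 10^-34 m².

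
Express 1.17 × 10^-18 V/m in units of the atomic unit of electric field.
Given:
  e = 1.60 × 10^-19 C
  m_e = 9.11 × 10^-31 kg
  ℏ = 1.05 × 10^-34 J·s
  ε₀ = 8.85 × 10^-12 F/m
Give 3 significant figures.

atomic unit of electric field: E_au = E_h/(e a₀) = m_e²e⁵/((4πε₀)³ℏ⁴) = 5.20 × 10^11 V/m.
1.17 × 10^-18 / 5.20 × 10^11 = 2.25 × 10^-30

2.25 × 10^-30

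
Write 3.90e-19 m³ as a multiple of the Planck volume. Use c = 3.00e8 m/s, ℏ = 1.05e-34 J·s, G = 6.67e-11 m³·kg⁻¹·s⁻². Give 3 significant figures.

9.34e85

Planck volume: V_P = (ℏG/c³)^(3/2) = 4.18e-105 m³.
3.90e-19 / 4.18e-105 = 9.34e85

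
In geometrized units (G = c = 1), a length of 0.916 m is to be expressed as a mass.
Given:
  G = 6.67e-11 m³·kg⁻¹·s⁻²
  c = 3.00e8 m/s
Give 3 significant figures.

1.24e27 kg

Length → mass via c²/G.
0.916 m × (c²/G) = 1.24e27 kg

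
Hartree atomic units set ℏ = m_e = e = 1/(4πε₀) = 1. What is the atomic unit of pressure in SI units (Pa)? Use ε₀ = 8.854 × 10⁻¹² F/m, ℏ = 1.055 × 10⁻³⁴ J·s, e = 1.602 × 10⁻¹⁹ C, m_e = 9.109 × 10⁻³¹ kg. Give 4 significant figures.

Dimensional analysis gives P_au = E_h/a₀³ = m_e⁴e¹⁰/((4πε₀)⁵ℏ⁸).
E_h = 4.354 × 10⁻¹⁸ J
a₀ = 5.297 × 10⁻¹¹ m
E_h/a₀³ = 2.929 × 10¹³ Pa

2.929 × 10¹³ Pa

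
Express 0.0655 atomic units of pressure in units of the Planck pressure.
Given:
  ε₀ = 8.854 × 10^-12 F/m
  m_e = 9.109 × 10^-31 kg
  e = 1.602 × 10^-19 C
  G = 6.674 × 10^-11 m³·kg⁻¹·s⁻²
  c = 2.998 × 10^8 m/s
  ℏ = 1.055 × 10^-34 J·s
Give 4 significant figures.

4.142 × 10^-102

atomic unit of pressure: P_au = E_h/a₀³ = m_e⁴e¹⁰/((4πε₀)⁵ℏ⁸) = 2.929 × 10^13 Pa
Planck pressure: p_P = c⁷/(ℏG²) = 4.632 × 10^113 Pa
0.0655 × 2.929 × 10^13 / 4.632 × 10^113 = 4.142 × 10^-102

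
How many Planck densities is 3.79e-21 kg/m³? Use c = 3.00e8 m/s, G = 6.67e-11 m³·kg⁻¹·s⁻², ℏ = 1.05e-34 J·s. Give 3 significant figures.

Planck density: ρ_P = c⁵/(ℏG²) = 5.20e96 kg/m³.
3.79e-21 / 5.20e96 = 7.29e-118

7.29e-118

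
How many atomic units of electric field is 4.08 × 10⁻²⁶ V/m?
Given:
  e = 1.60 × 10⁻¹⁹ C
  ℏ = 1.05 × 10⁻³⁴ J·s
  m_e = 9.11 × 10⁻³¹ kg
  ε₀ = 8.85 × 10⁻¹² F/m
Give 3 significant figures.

atomic unit of electric field: E_au = E_h/(e a₀) = m_e²e⁵/((4πε₀)³ℏ⁴) = 5.20 × 10¹¹ V/m.
4.08 × 10⁻²⁶ / 5.20 × 10¹¹ = 7.84 × 10⁻³⁸

7.84 × 10⁻³⁸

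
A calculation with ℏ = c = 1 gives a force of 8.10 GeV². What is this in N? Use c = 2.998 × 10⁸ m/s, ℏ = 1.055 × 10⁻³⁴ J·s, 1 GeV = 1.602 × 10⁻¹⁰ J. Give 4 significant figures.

Force is [E]/[L] = [E]²/(ℏc); restore (ℏc)⁻¹.
1 GeV² → 1/(ℏc) × (1 GeV in J)² = 8.114 × 10⁵ N.
Result: 8.10 × 8.114 × 10⁵ = 6.572 × 10⁶ N.

6.572 × 10⁶ N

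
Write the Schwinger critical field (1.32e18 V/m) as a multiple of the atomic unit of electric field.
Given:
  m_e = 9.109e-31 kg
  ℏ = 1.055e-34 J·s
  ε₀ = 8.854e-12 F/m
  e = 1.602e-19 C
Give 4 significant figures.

atomic unit of electric field: E_au = E_h/(e a₀) = m_e²e⁵/((4πε₀)³ℏ⁴) = 5.131e11 V/m.
1.32e18 / 5.131e11 = 2.573e6

2.573e6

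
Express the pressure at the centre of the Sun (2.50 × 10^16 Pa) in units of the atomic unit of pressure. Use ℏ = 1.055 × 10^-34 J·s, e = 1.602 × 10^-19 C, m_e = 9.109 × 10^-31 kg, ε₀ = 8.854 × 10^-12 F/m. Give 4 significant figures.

atomic unit of pressure: P_au = E_h/a₀³ = m_e⁴e¹⁰/((4πε₀)⁵ℏ⁸) = 2.929 × 10^13 Pa.
2.50 × 10^16 / 2.929 × 10^13 = 853.5

853.5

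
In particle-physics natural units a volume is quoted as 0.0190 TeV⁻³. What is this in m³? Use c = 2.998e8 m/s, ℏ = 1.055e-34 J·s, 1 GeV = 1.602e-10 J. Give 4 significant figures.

Volume is [L]³ = [E]⁻³·(ℏc)³.
1 GeV⁻³ → (ℏc)³ × (1 GeV in J)⁻³ = 7.696e-48 m³.
Convert the energy scale: 0.0190 TeV⁻³ = 1.90e-11 GeV⁻³.
Result: 1.90e-11 × 7.696e-48 = 1.462e-58 m³.

1.462e-58 m³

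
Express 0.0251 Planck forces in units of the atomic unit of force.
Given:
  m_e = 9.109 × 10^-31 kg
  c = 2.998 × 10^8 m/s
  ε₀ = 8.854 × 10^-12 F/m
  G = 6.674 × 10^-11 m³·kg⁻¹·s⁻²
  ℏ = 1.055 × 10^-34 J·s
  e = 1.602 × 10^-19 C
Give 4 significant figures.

3.696 × 10^49

Planck force: F_P = c⁴/G = 1.210 × 10^44 N
atomic unit of force: F_au = E_h/a₀ = m_e²e⁶/((4πε₀)³ℏ⁴) = 8.220 × 10^-8 N
0.0251 × 1.210 × 10^44 / 8.220 × 10^-8 = 3.696 × 10^49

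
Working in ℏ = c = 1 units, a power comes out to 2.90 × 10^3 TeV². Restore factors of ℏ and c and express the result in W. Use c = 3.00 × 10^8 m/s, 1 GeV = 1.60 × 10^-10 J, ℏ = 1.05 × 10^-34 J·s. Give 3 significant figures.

Power is [E]/[T] = [E]²/ℏ.
1 GeV² → 1/ℏ × (1 GeV in J)² = 2.44 × 10^14 W.
Convert the energy scale: 2.90 × 10^3 TeV² = 2.90 × 10^9 GeV².
Result: 2.90 × 10^9 × 2.44 × 10^14 = 7.07 × 10^23 W.

7.07 × 10^23 W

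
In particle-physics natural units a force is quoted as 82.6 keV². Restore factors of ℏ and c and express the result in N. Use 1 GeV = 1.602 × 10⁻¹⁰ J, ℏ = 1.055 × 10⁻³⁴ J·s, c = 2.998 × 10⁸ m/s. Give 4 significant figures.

6.702 × 10⁻⁵ N

Force is [E]/[L] = [E]²/(ℏc); restore (ℏc)⁻¹.
1 GeV² → 1/(ℏc) × (1 GeV in J)² = 8.114 × 10⁵ N.
Convert the energy scale: 82.6 keV² = 8.26 × 10⁻¹¹ GeV².
Result: 8.26 × 10⁻¹¹ × 8.114 × 10⁵ = 6.702 × 10⁻⁵ N.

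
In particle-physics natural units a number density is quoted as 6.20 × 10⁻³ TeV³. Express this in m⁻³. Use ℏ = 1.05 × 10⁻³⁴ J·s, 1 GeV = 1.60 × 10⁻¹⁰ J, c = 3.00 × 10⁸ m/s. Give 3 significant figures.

Number density is [L]⁻³ = [E]³/(ℏc)³.
1 GeV³ → 1/(ℏc)³ × (1 GeV in J)³ = 1.31 × 10⁴⁷ m⁻³.
Convert the energy scale: 6.20 × 10⁻³ TeV³ = 6.20 × 10⁶ GeV³.
Result: 6.20 × 10⁶ × 1.31 × 10⁴⁷ = 8.12 × 10⁵³ m⁻³.

8.12 × 10⁵³ m⁻³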